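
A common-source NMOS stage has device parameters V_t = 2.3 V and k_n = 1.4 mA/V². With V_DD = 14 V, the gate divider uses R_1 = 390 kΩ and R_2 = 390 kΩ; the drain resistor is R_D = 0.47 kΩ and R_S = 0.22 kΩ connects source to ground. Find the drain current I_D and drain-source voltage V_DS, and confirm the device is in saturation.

I_D ≈ 7 mA, V_DS ≈ 9.2 V

V_G = V_DD·R_2/(R_1+R_2) = 14×390/780 = 7 V.
Assume saturation: I_D = (k_n/2)(V_GS − V_t)² with V_GS = V_G − I_D·R_S = 7 − 0.22·I_D.
Substituting gives 0.0339·I_D² − 2.45·I_D + 15.5 = 0, with roots I_D = 6.99 or 65.2 mA.
The root I_D = 65.2 mA gives V_GS = -7.35 V ≤ V_t, so take I_D = 6.99 mA.
Then V_GS = 5.46 V and V_DS = V_DD − I_D(R_D+R_S) = 14 − 6.99×0.69 = 9.17 V.
Saturation requires V_DS ≥ V_GS − V_t = 3.16 V; 9.17 ≥ 3.16 ✓.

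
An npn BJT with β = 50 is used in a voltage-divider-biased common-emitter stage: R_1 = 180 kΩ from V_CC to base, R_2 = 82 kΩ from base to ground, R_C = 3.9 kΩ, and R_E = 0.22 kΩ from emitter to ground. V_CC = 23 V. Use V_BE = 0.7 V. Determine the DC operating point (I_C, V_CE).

Thevenize the base divider: V_Th = V_CC·R_2/(R_1+R_2) = 23×82/262 = 7.2 V, R_Th = R_1‖R_2 = 56.3 kΩ.
Base-emitter loop: V_Th = I_B·R_Th + V_BE + (β+1)I_B·R_E, so I_B = (7.2 − 0.7) / (56.3 + 51×0.22) = 0.0962 mA.
I_C = β·I_B = 50×0.0962 = 4.81 mA, and I_E = (β+1)I_B = 4.91 mA.
V_CE = V_CC − I_C·R_C − I_E·R_E = 23 − 4.81×3.9 − 4.91×0.22 = 3.16 V.
V_CE = 3.16 V > 0.2 V confirms active-region operation.

I_C ≈ 4.8 mA, V_CE ≈ 3.2 V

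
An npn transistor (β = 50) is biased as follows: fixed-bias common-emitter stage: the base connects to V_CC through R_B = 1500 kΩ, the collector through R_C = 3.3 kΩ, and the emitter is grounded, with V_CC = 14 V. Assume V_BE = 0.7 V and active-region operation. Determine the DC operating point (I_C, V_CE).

Base loop: V_CC = I_B·R_B + V_BE, so I_B = (14 − 0.7)/1500 kΩ = 0.00887 mA.
In the active region I_C = β·I_B = 50 × 0.00887 = 0.443 mA.
Collector loop: V_CE = V_CC − I_C·R_C = 14 − 0.443×3.3 = 12.5 V.
Since V_CE = 12.5 V > V_CE(sat) ≈ 0.2 V, the transistor is in the active region as assumed.

I_C ≈ 0.44 mA, V_CE ≈ 13 V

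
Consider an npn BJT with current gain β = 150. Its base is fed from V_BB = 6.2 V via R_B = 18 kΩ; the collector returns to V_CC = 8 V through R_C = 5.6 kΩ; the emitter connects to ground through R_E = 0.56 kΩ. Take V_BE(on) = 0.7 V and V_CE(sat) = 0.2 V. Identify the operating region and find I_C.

saturation; I_C ≈ 1.2 mA

Assume active: I_B = (6.2 − 0.7)/(18 + 151×0.56) = 0.0536 mA, I_C = β·I_B = 8.04 mA.
Then V_CE = 8 − 8.04×5.6 − 8.1×0.56 = -41.6 V < 0.2 V — the active assumption fails.
Re-solve with V_CE = 0.2 V. KCL at the emitter: V_E/R_E = (V_BB−0.7−V_E)/R_B + (V_CC−0.2−V_E)/R_C, giving V_E = 0.841 V.
I_C = (V_CC − 0.2 − V_E)/R_C = (7.8 − 0.841)/5.6 = 1.24 mA.
Check: I_B = (5.5 − 0.841)/18 = 0.259 mA, and β·I_B = 38.8 mA > I_C, confirming saturation.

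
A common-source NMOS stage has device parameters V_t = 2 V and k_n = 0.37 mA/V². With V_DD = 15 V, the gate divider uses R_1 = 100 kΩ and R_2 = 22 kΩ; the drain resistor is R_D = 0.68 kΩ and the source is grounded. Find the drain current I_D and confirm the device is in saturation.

I_D ≈ 0.092 mA

V_G = V_DD·R_2/(R_1+R_2) = 15×22/122 = 2.7 V. With the source grounded, V_GS = V_G = 2.7 V.
Assume saturation: I_D = (k_n/2)(V_GS − V_t)² = (0.37/2)×(2.7 − 2)² = 0.185×0.705² = 0.0919 mA.
V_DS = V_DD − I_D·R_D = 15 − 0.0919×0.68 = 14.9 V.
Saturation requires V_DS ≥ V_GS − V_t = 0.705 V; 14.9 ≥ 0.705 ✓.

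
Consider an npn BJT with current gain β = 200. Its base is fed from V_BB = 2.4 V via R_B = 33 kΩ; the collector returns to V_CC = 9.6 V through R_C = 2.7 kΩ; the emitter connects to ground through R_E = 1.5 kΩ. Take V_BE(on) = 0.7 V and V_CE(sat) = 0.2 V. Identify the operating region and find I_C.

active; I_C ≈ 1 mA

Assume active. Base-emitter loop: I_B = (V_BB − V_BE)/(R_B + (β+1)R_E) = (2.4 − 0.7)/(33 + 201×1.5) = 0.00508 mA.
I_C = β·I_B = 200×0.00508 = 1.02 mA.
V_CE = V_CC − I_C·R_C − I_E·R_E = 9.6 − 1.02×2.7 − 1.02×1.5 = 5.32 V > V_CE(sat), so the active-region assumption holds.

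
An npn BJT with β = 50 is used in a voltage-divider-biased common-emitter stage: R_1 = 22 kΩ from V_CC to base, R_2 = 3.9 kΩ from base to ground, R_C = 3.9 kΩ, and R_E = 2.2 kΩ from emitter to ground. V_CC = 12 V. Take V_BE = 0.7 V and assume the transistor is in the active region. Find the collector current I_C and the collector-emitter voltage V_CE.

Thevenize the base divider: V_Th = V_CC·R_2/(R_1+R_2) = 12×3.9/25.9 = 1.81 V, R_Th = R_1‖R_2 = 3.31 kΩ.
Base-emitter loop: V_Th = I_B·R_Th + V_BE + (β+1)I_B·R_E, so I_B = (1.81 − 0.7) / (3.31 + 51×2.2) = 0.00958 mA.
I_C = β·I_B = 50×0.00958 = 0.479 mA, and I_E = (β+1)I_B = 0.489 mA.
V_CE = V_CC − I_C·R_C − I_E·R_E = 12 − 0.479×3.9 − 0.489×2.2 = 9.06 V.
V_CE = 9.06 V > 0.2 V confirms active-region operation.

I_C ≈ 0.48 mA, V_CE ≈ 9.1 V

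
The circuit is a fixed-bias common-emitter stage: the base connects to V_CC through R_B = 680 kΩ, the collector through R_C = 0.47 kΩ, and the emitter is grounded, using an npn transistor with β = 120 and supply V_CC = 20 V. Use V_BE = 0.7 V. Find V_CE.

V_CE ≈ 18 V

Base loop: V_CC = I_B·R_B + V_BE, so I_B = (20 − 0.7)/680 kΩ = 0.0284 mA.
In the active region I_C = β·I_B = 120 × 0.0284 = 3.41 mA.
Collector loop: V_CE = V_CC − I_C·R_C = 20 − 3.41×0.47 = 18.4 V.
Since V_CE = 18.4 V > V_CE(sat) ≈ 0.2 V, the transistor is in the active region as assumed.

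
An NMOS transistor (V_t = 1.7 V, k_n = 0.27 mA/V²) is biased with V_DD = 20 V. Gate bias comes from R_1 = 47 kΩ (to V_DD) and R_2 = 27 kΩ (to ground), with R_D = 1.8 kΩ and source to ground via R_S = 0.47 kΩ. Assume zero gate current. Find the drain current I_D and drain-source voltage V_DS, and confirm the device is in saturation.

I_D ≈ 2.6 mA, V_DS ≈ 14 V

V_G = V_DD·R_2/(R_1+R_2) = 20×27/74 = 7.3 V.
Assume saturation: I_D = (k_n/2)(V_GS − V_t)² with V_GS = V_G − I_D·R_S = 7.3 − 0.47·I_D.
Substituting gives 0.0298·I_D² − 1.71·I_D + 4.23 = 0, with roots I_D = 2.59 or 54.8 mA.
The root I_D = 54.8 mA gives V_GS = -18.4 V ≤ V_t, so take I_D = 2.59 mA.
Then V_GS = 6.08 V and V_DS = V_DD − I_D(R_D+R_S) = 20 − 2.59×2.27 = 14.1 V.
Saturation requires V_DS ≥ V_GS − V_t = 4.38 V; 14.1 ≥ 4.38 ✓.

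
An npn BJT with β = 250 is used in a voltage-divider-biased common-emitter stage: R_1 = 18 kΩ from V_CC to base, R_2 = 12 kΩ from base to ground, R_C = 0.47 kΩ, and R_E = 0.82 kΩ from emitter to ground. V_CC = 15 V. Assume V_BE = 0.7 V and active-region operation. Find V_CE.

Thevenize the base divider: V_Th = V_CC·R_2/(R_1+R_2) = 15×12/30 = 6 V, R_Th = R_1‖R_2 = 7.2 kΩ.
Base-emitter loop: V_Th = I_B·R_Th + V_BE + (β+1)I_B·R_E, so I_B = (6 − 0.7) / (7.2 + 251×0.82) = 0.0249 mA.
I_C = β·I_B = 250×0.0249 = 6.22 mA, and I_E = (β+1)I_B = 6.24 mA.
V_CE = V_CC − I_C·R_C − I_E·R_E = 15 − 6.22×0.47 − 6.24×0.82 = 6.96 V.
V_CE = 6.96 V > 0.2 V confirms active-region operation.

V_CE ≈ 7 V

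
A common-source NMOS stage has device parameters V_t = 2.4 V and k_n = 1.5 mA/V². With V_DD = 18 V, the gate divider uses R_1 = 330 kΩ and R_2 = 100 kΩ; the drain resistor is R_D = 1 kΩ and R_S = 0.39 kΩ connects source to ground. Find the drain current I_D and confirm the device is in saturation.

I_D ≈ 1.3 mA

V_G = V_DD·R_2/(R_1+R_2) = 18×100/430 = 4.19 V.
Assume saturation: I_D = (k_n/2)(V_GS − V_t)² with V_GS = V_G − I_D·R_S = 4.19 − 0.39·I_D.
Substituting gives 0.114·I_D² − 2.04·I_D + 2.39 = 0, with roots I_D = 1.26 or 16.7 mA.
The root I_D = 16.7 mA gives V_GS = -2.31 V ≤ V_t, so take I_D = 1.26 mA.
Then V_GS = 3.7 V and V_DS = V_DD − I_D(R_D+R_S) = 18 − 1.26×1.39 = 16.3 V.
Saturation requires V_DS ≥ V_GS − V_t = 1.3 V; 16.3 ≥ 1.3 ✓.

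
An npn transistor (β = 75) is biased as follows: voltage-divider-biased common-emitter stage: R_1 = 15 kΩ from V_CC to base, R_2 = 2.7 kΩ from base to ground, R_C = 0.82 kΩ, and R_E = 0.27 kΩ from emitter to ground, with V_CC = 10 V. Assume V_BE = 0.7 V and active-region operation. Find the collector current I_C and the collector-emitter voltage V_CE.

I_C ≈ 2.7 mA, V_CE ≈ 7 V

Thevenize the base divider: V_Th = V_CC·R_2/(R_1+R_2) = 10×2.7/17.7 = 1.53 V, R_Th = R_1‖R_2 = 2.29 kΩ.
Base-emitter loop: V_Th = I_B·R_Th + V_BE + (β+1)I_B·R_E, so I_B = (1.53 − 0.7) / (2.29 + 76×0.27) = 0.0362 mA.
I_C = β·I_B = 75×0.0362 = 2.71 mA, and I_E = (β+1)I_B = 2.75 mA.
V_CE = V_CC − I_C·R_C − I_E·R_E = 10 − 2.71×0.82 − 2.75×0.27 = 7.03 V.
V_CE = 7.03 V > 0.2 V confirms active-region operation.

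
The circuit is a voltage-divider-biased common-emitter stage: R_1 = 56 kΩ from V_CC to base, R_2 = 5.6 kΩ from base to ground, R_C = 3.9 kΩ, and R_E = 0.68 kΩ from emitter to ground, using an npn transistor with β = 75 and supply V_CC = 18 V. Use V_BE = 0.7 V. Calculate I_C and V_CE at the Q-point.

I_C ≈ 1.2 mA, V_CE ≈ 12 V

Thevenize the base divider: V_Th = V_CC·R_2/(R_1+R_2) = 18×5.6/61.6 = 1.64 V, R_Th = R_1‖R_2 = 5.09 kΩ.
Base-emitter loop: V_Th = I_B·R_Th + V_BE + (β+1)I_B·R_E, so I_B = (1.64 − 0.7) / (5.09 + 76×0.68) = 0.0165 mA.
I_C = β·I_B = 75×0.0165 = 1.24 mA, and I_E = (β+1)I_B = 1.25 mA.
V_CE = V_CC − I_C·R_C − I_E·R_E = 18 − 1.24×3.9 − 1.25×0.68 = 12.3 V.
V_CE = 12.3 V > 0.2 V confirms active-region operation.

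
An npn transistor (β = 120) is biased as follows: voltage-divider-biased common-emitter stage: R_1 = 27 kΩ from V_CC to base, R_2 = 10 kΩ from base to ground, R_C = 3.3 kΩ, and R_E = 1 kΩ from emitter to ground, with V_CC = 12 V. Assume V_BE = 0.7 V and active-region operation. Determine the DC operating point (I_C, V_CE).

I_C ≈ 2.4 mA, V_CE ≈ 1.8 V

Thevenize the base divider: V_Th = V_CC·R_2/(R_1+R_2) = 12×10/37 = 3.24 V, R_Th = R_1‖R_2 = 7.3 kΩ.
Base-emitter loop: V_Th = I_B·R_Th + V_BE + (β+1)I_B·R_E, so I_B = (3.24 − 0.7) / (7.3 + 121×1) = 0.0198 mA.
I_C = β·I_B = 120×0.0198 = 2.38 mA, and I_E = (β+1)I_B = 2.4 mA.
V_CE = V_CC − I_C·R_C − I_E·R_E = 12 − 2.38×3.3 − 2.4×1 = 1.75 V.
V_CE = 1.75 V > 0.2 V confirms active-region operation.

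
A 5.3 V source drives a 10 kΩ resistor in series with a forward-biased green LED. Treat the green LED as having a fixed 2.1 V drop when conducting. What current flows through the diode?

I ≈ 0.32 mA

KVL around the loop: 5.3 = V_D + I·R = 2.1 + I × 10 kΩ.
So I = (5.3 − 2.1) / 10 kΩ = 3.2 / 10 = 0.32 mA.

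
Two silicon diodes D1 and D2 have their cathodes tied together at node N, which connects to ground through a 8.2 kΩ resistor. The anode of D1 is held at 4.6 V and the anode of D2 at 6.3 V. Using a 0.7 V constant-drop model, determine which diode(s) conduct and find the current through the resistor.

Assume both conduct. Then node N would need to be at both 4.6−0.7 = 3.9 V and 6.3−0.7 = 5.6 V, which is impossible.
Assume only D2 conducts: V_N = 6.3 − 0.7 = 5.6 V, so I_R = 5.6/8.2 = 0.683 mA.
Check D1: its anode-to-cathode voltage is 4.6 − 5.6 = -1 V < 0.7 V, so it is off. The assumption is consistent.

Only D2 conducts; I_R ≈ 0.68 mA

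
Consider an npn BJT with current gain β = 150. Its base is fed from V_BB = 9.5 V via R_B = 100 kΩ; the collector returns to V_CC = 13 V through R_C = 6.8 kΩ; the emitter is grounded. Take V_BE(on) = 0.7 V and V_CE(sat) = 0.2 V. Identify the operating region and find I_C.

Assume active: I_B = (9.5 − 0.7)/100 = 0.088 mA, giving I_C = β·I_B = 13.2 mA.
But then V_CE = 13 − 13.2×6.8 = -76.8 V < V_CE(sat) = 0.2 V — impossible in the active region.
So the transistor is saturated. With V_CE = 0.2 V, I_C = (V_CC − 0.2)/R_C = 12.8/6.8 = 1.88 mA.
Check: β·I_B = 13.2 mA > I_C = 1.88 mA, confirming saturation.

saturation; I_C ≈ 1.9 mA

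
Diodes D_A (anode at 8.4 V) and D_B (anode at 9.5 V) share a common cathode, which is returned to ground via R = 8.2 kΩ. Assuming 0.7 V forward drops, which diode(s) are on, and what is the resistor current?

Assume both conduct. Then node N would need to be at both 8.4−0.7 = 7.7 V and 9.5−0.7 = 8.8 V, which is impossible.
Assume only D_B conducts: V_N = 9.5 − 0.7 = 8.8 V, so I_R = 8.8/8.2 = 1.07 mA.
Check D_A: its anode-to-cathode voltage is 8.4 − 8.8 = -0.4 V < 0.7 V, so it is off. The assumption is consistent.

Only D_B conducts; I_R ≈ 1.1 mA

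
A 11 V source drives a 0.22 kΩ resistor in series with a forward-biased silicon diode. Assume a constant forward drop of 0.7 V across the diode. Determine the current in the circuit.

I ≈ 47 mA

KVL around the loop: 11 = V_D + I·R = 0.7 + I × 0.22 kΩ.
So I = (11 − 0.7) / 0.22 kΩ = 10.3 / 0.22 = 46.8 mA.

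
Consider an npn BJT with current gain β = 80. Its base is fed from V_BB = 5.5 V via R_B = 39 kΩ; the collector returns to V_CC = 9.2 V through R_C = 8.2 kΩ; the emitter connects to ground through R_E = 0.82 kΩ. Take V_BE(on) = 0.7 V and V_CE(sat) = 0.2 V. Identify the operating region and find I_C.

saturation; I_C ≈ 0.99 mA

Assume active: I_B = (5.5 − 0.7)/(39 + 81×0.82) = 0.0455 mA, I_C = β·I_B = 3.64 mA.
Then V_CE = 9.2 − 3.64×8.2 − 3.69×0.82 = -23.7 V < 0.2 V — the active assumption fails.
Re-solve with V_CE = 0.2 V. KCL at the emitter: V_E/R_E = (V_BB−0.7−V_E)/R_B + (V_CC−0.2−V_E)/R_C, giving V_E = 0.893 V.
I_C = (V_CC − 0.2 − V_E)/R_C = (9 − 0.893)/8.2 = 0.989 mA.
Check: I_B = (4.8 − 0.893)/39 = 0.1 mA, and β·I_B = 8.01 mA > I_C, confirming saturation.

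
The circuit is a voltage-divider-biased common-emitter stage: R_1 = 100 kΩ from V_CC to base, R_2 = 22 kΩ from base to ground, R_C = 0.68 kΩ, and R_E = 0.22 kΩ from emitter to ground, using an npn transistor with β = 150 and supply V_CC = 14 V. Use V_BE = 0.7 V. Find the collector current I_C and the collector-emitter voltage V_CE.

I_C ≈ 5.3 mA, V_CE ≈ 9.2 V

Thevenize the base divider: V_Th = V_CC·R_2/(R_1+R_2) = 14×22/122 = 2.52 V, R_Th = R_1‖R_2 = 18 kΩ.
Base-emitter loop: V_Th = I_B·R_Th + V_BE + (β+1)I_B·R_E, so I_B = (2.52 − 0.7) / (18 + 151×0.22) = 0.0356 mA.
I_C = β·I_B = 150×0.0356 = 5.34 mA, and I_E = (β+1)I_B = 5.38 mA.
V_CE = V_CC − I_C·R_C − I_E·R_E = 14 − 5.34×0.68 − 5.38×0.22 = 9.19 V.
V_CE = 9.19 V > 0.2 V confirms active-region operation.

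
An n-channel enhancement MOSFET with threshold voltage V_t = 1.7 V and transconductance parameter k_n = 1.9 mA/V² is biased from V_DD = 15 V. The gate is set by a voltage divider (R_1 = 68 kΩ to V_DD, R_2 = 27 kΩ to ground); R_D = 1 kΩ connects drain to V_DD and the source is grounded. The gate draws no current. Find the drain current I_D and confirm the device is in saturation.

V_G = V_DD·R_2/(R_1+R_2) = 15×27/95 = 4.26 V. With the source grounded, V_GS = V_G = 4.26 V.
Assume saturation: I_D = (k_n/2)(V_GS − V_t)² = (1.9/2)×(4.26 − 1.7)² = 0.95×2.56² = 6.24 mA.
V_DS = V_DD − I_D·R_D = 15 − 6.24×1 = 8.76 V.
Saturation requires V_DS ≥ V_GS − V_t = 2.56 V; 8.76 ≥ 2.56 ✓.

I_D ≈ 6.2 mA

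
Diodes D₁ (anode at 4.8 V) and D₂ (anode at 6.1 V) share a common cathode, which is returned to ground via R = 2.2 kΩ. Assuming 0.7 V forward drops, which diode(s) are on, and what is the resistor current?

Only D₂ conducts; I_R ≈ 2.5 mA

Assume both conduct. Then node N would need to be at both 4.8−0.7 = 4.1 V and 6.1−0.7 = 5.4 V, which is impossible.
Assume only D₂ conducts: V_N = 6.1 − 0.7 = 5.4 V, so I_R = 5.4/2.2 = 2.45 mA.
Check D₁: its anode-to-cathode voltage is 4.8 − 5.4 = -0.6 V < 0.7 V, so it is off. The assumption is consistent.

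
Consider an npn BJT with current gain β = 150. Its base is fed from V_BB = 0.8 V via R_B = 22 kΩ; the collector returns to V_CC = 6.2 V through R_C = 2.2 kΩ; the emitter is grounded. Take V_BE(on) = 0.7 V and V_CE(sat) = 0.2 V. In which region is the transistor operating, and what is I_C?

active; I_C ≈ 0.68 mA

Assume active. Base-emitter loop: I_B = (V_BB − V_BE)/R_B = (0.8 − 0.7)/22 = 0.00455 mA.
I_C = β·I_B = 150×0.00455 = 0.682 mA.
V_CE = V_CC − I_C·R_C = 6.2 − 0.682×2.2 = 4.7 V > V_CE(sat), so the active-region assumption holds.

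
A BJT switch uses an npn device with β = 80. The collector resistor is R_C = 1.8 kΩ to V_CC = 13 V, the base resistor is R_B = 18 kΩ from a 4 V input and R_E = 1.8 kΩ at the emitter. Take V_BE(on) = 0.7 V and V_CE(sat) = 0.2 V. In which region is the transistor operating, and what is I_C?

active; I_C ≈ 1.6 mA

Assume active. Base-emitter loop: I_B = (V_BB − V_BE)/(R_B + (β+1)R_E) = (4 − 0.7)/(18 + 81×1.8) = 0.0201 mA.
I_C = β·I_B = 80×0.0201 = 1.61 mA.
V_CE = V_CC − I_C·R_C − I_E·R_E = 13 − 1.61×1.8 − 1.63×1.8 = 7.16 V > V_CE(sat), so the active-region assumption holds.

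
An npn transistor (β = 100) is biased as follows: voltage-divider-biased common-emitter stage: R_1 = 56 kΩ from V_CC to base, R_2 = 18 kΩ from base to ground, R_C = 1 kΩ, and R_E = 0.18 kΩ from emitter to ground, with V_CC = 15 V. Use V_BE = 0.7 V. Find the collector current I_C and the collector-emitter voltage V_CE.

I_C ≈ 9.3 mA, V_CE ≈ 4 V

Thevenize the base divider: V_Th = V_CC·R_2/(R_1+R_2) = 15×18/74 = 3.65 V, R_Th = R_1‖R_2 = 13.6 kΩ.
Base-emitter loop: V_Th = I_B·R_Th + V_BE + (β+1)I_B·R_E, so I_B = (3.65 − 0.7) / (13.6 + 101×0.18) = 0.0927 mA.
I_C = β·I_B = 100×0.0927 = 9.27 mA, and I_E = (β+1)I_B = 9.36 mA.
V_CE = V_CC − I_C·R_C − I_E·R_E = 15 − 9.27×1 − 9.36×0.18 = 4.04 V.
V_CE = 4.04 V > 0.2 V confirms active-region operation.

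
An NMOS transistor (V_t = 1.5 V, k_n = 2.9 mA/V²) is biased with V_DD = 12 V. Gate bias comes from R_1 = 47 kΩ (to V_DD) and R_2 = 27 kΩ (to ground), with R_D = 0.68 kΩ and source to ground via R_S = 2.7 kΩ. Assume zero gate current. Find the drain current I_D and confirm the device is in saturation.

V_G = V_DD·R_2/(R_1+R_2) = 12×27/74 = 4.38 V.
Assume saturation: I_D = (k_n/2)(V_GS − V_t)² with V_GS = V_G − I_D·R_S = 4.38 − 2.7·I_D.
Substituting gives 10.6·I_D² − 23.5·I_D + 12 = 0, with roots I_D = 0.792 or 1.43 mA.
The root I_D = 1.43 mA gives V_GS = 0.505 V ≤ V_t, so take I_D = 0.792 mA.
Then V_GS = 2.24 V and V_DS = V_DD − I_D(R_D+R_S) = 12 − 0.792×3.38 = 9.32 V.
Saturation requires V_DS ≥ V_GS − V_t = 0.739 V; 9.32 ≥ 0.739 ✓.

I_D ≈ 0.79 mA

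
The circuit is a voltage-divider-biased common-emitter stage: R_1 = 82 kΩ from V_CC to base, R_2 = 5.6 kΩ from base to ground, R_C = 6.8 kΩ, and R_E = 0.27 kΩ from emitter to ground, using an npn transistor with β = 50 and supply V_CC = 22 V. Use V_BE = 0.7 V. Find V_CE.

V_CE ≈ 8.9 V

Thevenize the base divider: V_Th = V_CC·R_2/(R_1+R_2) = 22×5.6/87.6 = 1.41 V, R_Th = R_1‖R_2 = 5.24 kΩ.
Base-emitter loop: V_Th = I_B·R_Th + V_BE + (β+1)I_B·R_E, so I_B = (1.41 − 0.7) / (5.24 + 51×0.27) = 0.0372 mA.
I_C = β·I_B = 50×0.0372 = 1.86 mA, and I_E = (β+1)I_B = 1.89 mA.
V_CE = V_CC − I_C·R_C − I_E·R_E = 22 − 1.86×6.8 − 1.89×0.27 = 8.86 V.
V_CE = 8.86 V > 0.2 V confirms active-region operation.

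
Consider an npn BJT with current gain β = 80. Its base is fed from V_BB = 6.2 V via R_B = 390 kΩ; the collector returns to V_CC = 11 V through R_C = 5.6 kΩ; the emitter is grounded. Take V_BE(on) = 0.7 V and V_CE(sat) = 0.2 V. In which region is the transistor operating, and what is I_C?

active; I_C ≈ 1.1 mA

Assume active. Base-emitter loop: I_B = (V_BB − V_BE)/R_B = (6.2 − 0.7)/390 = 0.0141 mA.
I_C = β·I_B = 80×0.0141 = 1.13 mA.
V_CE = V_CC − I_C·R_C = 11 − 1.13×5.6 = 4.68 V > V_CE(sat), so the active-region assumption holds.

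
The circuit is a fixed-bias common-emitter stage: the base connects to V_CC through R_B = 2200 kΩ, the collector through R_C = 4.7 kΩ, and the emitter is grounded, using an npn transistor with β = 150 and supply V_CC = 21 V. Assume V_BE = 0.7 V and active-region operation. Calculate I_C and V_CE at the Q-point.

I_C ≈ 1.4 mA, V_CE ≈ 14 V

Base loop: V_CC = I_B·R_B + V_BE, so I_B = (21 − 0.7)/2200 kΩ = 0.00923 mA.
In the active region I_C = β·I_B = 150 × 0.00923 = 1.38 mA.
Collector loop: V_CE = V_CC − I_C·R_C = 21 − 1.38×4.7 = 14.5 V.
Since V_CE = 14.5 V > V_CE(sat) ≈ 0.2 V, the transistor is in the active region as assumed.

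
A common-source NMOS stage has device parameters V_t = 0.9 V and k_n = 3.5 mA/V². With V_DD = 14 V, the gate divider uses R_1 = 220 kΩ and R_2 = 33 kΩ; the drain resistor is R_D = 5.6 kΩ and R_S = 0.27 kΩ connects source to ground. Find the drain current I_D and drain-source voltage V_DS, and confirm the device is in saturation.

V_G = V_DD·R_2/(R_1+R_2) = 14×33/253 = 1.83 V.
Assume saturation: I_D = (k_n/2)(V_GS − V_t)² with V_GS = V_G − I_D·R_S = 1.83 − 0.27·I_D.
Substituting gives 0.128·I_D² − 1.88·I_D + 1.5 = 0, with roots I_D = 0.849 or 13.8 mA.
The root I_D = 13.8 mA gives V_GS = -1.91 V ≤ V_t, so take I_D = 0.849 mA.
Then V_GS = 1.6 V and V_DS = V_DD − I_D(R_D+R_S) = 14 − 0.849×5.87 = 9.01 V.
Saturation requires V_DS ≥ V_GS − V_t = 0.697 V; 9.01 ≥ 0.697 ✓.

I_D ≈ 0.85 mA, V_DS ≈ 9 V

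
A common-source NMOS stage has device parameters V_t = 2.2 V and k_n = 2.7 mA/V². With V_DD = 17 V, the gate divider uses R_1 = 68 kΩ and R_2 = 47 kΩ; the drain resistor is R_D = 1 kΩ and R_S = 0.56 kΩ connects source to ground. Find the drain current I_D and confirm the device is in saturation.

V_G = V_DD·R_2/(R_1+R_2) = 17×47/115 = 6.95 V.
Assume saturation: I_D = (k_n/2)(V_GS − V_t)² with V_GS = V_G − I_D·R_S = 6.95 − 0.56·I_D.
Substituting gives 0.423·I_D² − 8.18·I_D + 30.4 = 0, with roots I_D = 5.03 or 14.3 mA.
The root I_D = 14.3 mA gives V_GS = -1.05 V ≤ V_t, so take I_D = 5.03 mA.
Then V_GS = 4.13 V and V_DS = V_DD − I_D(R_D+R_S) = 17 − 5.03×1.56 = 9.15 V.
Saturation requires V_DS ≥ V_GS − V_t = 1.93 V; 9.15 ≥ 1.93 ✓.

I_D ≈ 5 mA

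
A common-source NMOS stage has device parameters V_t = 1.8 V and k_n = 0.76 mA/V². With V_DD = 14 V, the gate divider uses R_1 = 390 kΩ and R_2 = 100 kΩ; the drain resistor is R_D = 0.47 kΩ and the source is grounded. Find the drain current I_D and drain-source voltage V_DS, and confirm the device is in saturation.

I_D ≈ 0.42 mA, V_DS ≈ 14 V

V_G = V_DD·R_2/(R_1+R_2) = 14×100/490 = 2.86 V. With the source grounded, V_GS = V_G = 2.86 V.
Assume saturation: I_D = (k_n/2)(V_GS − V_t)² = (0.76/2)×(2.86 − 1.8)² = 0.38×1.06² = 0.425 mA.
V_DS = V_DD − I_D·R_D = 14 − 0.425×0.47 = 13.8 V.
Saturation requires V_DS ≥ V_GS − V_t = 1.06 V; 13.8 ≥ 1.06 ✓.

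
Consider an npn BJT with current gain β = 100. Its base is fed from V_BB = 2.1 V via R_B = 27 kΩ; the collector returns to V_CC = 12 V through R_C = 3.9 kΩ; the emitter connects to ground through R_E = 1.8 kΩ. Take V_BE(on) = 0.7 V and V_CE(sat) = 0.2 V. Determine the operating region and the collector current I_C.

Assume active. Base-emitter loop: I_B = (V_BB − V_BE)/(R_B + (β+1)R_E) = (2.1 − 0.7)/(27 + 101×1.8) = 0.0067 mA.
I_C = β·I_B = 100×0.0067 = 0.67 mA.
V_CE = V_CC − I_C·R_C − I_E·R_E = 12 − 0.67×3.9 − 0.677×1.8 = 8.17 V > V_CE(sat), so the active-region assumption holds.

active; I_C ≈ 0.67 mA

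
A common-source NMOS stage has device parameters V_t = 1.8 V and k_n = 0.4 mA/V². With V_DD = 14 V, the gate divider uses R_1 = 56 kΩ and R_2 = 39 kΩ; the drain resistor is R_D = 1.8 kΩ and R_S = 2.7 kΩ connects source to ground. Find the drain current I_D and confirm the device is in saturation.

I_D ≈ 0.75 mA

V_G = V_DD·R_2/(R_1+R_2) = 14×39/95 = 5.75 V.
Assume saturation: I_D = (k_n/2)(V_GS − V_t)² with V_GS = V_G − I_D·R_S = 5.75 − 2.7·I_D.
Substituting gives 1.46·I_D² − 5.26·I_D + 3.12 = 0, with roots I_D = 0.746 or 2.86 mA.
The root I_D = 2.86 mA gives V_GS = -1.98 V ≤ V_t, so take I_D = 0.746 mA.
Then V_GS = 3.73 V and V_DS = V_DD − I_D(R_D+R_S) = 14 − 0.746×4.5 = 10.6 V.
Saturation requires V_DS ≥ V_GS − V_t = 1.93 V; 10.6 ≥ 1.93 ✓.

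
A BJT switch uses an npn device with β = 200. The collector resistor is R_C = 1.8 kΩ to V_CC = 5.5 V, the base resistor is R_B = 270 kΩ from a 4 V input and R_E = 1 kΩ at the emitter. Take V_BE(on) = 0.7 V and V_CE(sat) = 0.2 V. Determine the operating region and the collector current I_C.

active; I_C ≈ 1.4 mA

Assume active. Base-emitter loop: I_B = (V_BB − V_BE)/(R_B + (β+1)R_E) = (4 − 0.7)/(270 + 201×1) = 0.00701 mA.
I_C = β·I_B = 200×0.00701 = 1.4 mA.
V_CE = V_CC − I_C·R_C − I_E·R_E = 5.5 − 1.4×1.8 − 1.41×1 = 1.57 V > V_CE(sat), so the active-region assumption holds.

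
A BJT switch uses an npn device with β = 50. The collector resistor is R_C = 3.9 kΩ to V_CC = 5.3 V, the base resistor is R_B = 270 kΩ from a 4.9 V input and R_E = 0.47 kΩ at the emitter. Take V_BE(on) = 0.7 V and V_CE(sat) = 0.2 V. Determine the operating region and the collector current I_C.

active; I_C ≈ 0.71 mA

Assume active. Base-emitter loop: I_B = (V_BB − V_BE)/(R_B + (β+1)R_E) = (4.9 − 0.7)/(270 + 51×0.47) = 0.0143 mA.
I_C = β·I_B = 50×0.0143 = 0.714 mA.
V_CE = V_CC − I_C·R_C − I_E·R_E = 5.3 − 0.714×3.9 − 0.729×0.47 = 2.17 V > V_CE(sat), so the active-region assumption holds.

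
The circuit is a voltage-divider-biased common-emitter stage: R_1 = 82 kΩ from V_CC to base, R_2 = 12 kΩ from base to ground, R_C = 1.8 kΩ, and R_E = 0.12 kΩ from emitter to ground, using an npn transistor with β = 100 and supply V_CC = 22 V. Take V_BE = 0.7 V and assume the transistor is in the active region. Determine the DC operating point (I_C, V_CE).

I_C ≈ 9.3 mA, V_CE ≈ 4.1 V

Thevenize the base divider: V_Th = V_CC·R_2/(R_1+R_2) = 22×12/94 = 2.81 V, R_Th = R_1‖R_2 = 10.5 kΩ.
Base-emitter loop: V_Th = I_B·R_Th + V_BE + (β+1)I_B·R_E, so I_B = (2.81 − 0.7) / (10.5 + 101×0.12) = 0.0933 mA.
I_C = β·I_B = 100×0.0933 = 9.33 mA, and I_E = (β+1)I_B = 9.43 mA.
V_CE = V_CC − I_C·R_C − I_E·R_E = 22 − 9.33×1.8 − 9.43×0.12 = 4.07 V.
V_CE = 4.07 V > 0.2 V confirms active-region operation.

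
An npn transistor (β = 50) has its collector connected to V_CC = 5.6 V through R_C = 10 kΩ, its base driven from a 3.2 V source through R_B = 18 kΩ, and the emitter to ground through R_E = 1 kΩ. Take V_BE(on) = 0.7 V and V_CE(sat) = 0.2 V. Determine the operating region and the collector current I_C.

saturation; I_C ≈ 0.48 mA

Assume active: I_B = (3.2 − 0.7)/(18 + 51×1) = 0.0362 mA, I_C = β·I_B = 1.81 mA.
Then V_CE = 5.6 − 1.81×10 − 1.85×1 = -14.4 V < 0.2 V — the active assumption fails.
Re-solve with V_CE = 0.2 V. KCL at the emitter: V_E/R_E = (V_BB−0.7−V_E)/R_B + (V_CC−0.2−V_E)/R_C, giving V_E = 0.587 V.
I_C = (V_CC − 0.2 − V_E)/R_C = (5.4 − 0.587)/10 = 0.481 mA.
Check: I_B = (2.5 − 0.587)/18 = 0.106 mA, and β·I_B = 5.31 mA > I_C, confirming saturation.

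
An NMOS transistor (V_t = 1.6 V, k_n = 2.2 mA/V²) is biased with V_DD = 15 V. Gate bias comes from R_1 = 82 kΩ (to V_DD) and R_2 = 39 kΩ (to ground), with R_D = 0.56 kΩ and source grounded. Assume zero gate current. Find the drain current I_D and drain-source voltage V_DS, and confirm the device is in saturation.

I_D ≈ 12 mA, V_DS ≈ 8.6 V

V_G = V_DD·R_2/(R_1+R_2) = 15×39/121 = 4.83 V. With the source grounded, V_GS = V_G = 4.83 V.
Assume saturation: I_D = (k_n/2)(V_GS − V_t)² = (2.2/2)×(4.83 − 1.6)² = 1.1×3.23² = 11.5 mA.
V_DS = V_DD − I_D·R_D = 15 − 11.5×0.56 = 8.55 V.
Saturation requires V_DS ≥ V_GS − V_t = 3.23 V; 8.55 ≥ 3.23 ✓.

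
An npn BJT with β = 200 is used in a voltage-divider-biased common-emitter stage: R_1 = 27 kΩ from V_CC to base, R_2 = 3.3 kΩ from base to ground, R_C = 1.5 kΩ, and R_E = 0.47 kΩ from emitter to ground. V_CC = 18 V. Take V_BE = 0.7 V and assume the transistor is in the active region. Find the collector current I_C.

Thevenize the base divider: V_Th = V_CC·R_2/(R_1+R_2) = 18×3.3/30.3 = 1.96 V, R_Th = R_1‖R_2 = 2.94 kΩ.
Base-emitter loop: V_Th = I_B·R_Th + V_BE + (β+1)I_B·R_E, so I_B = (1.96 − 0.7) / (2.94 + 201×0.47) = 0.0129 mA.
I_C = β·I_B = 200×0.0129 = 2.59 mA, and I_E = (β+1)I_B = 2.6 mA.
V_CE = V_CC − I_C·R_C − I_E·R_E = 18 − 2.59×1.5 − 2.6×0.47 = 12.9 V.
V_CE = 12.9 V > 0.2 V confirms active-region operation.

I_C ≈ 2.6 mA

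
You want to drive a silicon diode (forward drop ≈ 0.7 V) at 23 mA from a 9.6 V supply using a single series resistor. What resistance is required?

R ≈ 0.39 kΩ

The resistor drops V_S − V_D = 9.6 − 0.7 = 8.9 V at 23 mA.
R = 8.9 V / 23 mA = 0.387 kΩ.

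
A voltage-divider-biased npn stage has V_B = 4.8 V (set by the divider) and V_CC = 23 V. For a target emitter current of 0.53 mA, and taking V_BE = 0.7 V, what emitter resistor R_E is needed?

V_E = V_B − V_BE = 4.8 − 0.7 = 4.1 V.
R_E = V_E / I_E = 4.1 / 0.53 = 7.74 kΩ.

R_E ≈ 7.7 kΩ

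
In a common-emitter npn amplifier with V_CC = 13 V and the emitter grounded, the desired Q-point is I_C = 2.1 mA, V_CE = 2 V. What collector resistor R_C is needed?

Collector loop: V_CC = I_C·R_C + V_CE.
R_C = (V_CC − V_CE)/I_C = (13 − 2)/2.1 = 5.24 kΩ.

R_C ≈ 5.2 kΩ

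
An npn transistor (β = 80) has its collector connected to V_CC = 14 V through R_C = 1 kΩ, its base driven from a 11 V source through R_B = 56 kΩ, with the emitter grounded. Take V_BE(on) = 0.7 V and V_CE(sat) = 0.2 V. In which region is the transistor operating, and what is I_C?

Assume active: I_B = (11 − 0.7)/56 = 0.184 mA, giving I_C = β·I_B = 14.7 mA.
But then V_CE = 14 − 14.7×1 = -0.714 V < V_CE(sat) = 0.2 V — impossible in the active region.
So the transistor is saturated. With V_CE = 0.2 V, I_C = (V_CC − 0.2)/R_C = 13.8/1 = 13.8 mA.
Check: β·I_B = 14.7 mA > I_C = 13.8 mA, confirming saturation.

saturation; I_C ≈ 14 mA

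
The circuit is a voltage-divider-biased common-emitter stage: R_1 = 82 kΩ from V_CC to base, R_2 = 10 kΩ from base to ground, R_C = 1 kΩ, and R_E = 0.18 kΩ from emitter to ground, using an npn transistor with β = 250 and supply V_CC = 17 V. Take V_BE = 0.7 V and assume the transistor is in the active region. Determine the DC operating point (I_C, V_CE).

I_C ≈ 5.3 mA, V_CE ≈ 11 V

Thevenize the base divider: V_Th = V_CC·R_2/(R_1+R_2) = 17×10/92 = 1.85 V, R_Th = R_1‖R_2 = 8.91 kΩ.
Base-emitter loop: V_Th = I_B·R_Th + V_BE + (β+1)I_B·R_E, so I_B = (1.85 − 0.7) / (8.91 + 251×0.18) = 0.0212 mA.
I_C = β·I_B = 250×0.0212 = 5.3 mA, and I_E = (β+1)I_B = 5.33 mA.
V_CE = V_CC − I_C·R_C − I_E·R_E = 17 − 5.3×1 − 5.33×0.18 = 10.7 V.
V_CE = 10.7 V > 0.2 V confirms active-region operation.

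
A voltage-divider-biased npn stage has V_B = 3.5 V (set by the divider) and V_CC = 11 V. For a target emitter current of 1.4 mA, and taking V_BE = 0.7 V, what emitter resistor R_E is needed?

V_E = V_B − V_BE = 3.5 − 0.7 = 2.8 V.
R_E = V_E / I_E = 2.8 / 1.4 = 2 kΩ.

R_E ≈ 2 kΩ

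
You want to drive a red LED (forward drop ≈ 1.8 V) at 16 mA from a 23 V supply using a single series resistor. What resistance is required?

The resistor drops V_S − V_D = 23 − 1.8 = 21.2 V at 16 mA.
R = 21.2 V / 16 mA = 1.32 kΩ.

R ≈ 1.3 kΩ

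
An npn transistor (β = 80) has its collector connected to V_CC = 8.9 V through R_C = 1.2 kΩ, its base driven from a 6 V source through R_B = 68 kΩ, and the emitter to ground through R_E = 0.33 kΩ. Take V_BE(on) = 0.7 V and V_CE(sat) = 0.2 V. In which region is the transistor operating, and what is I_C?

active; I_C ≈ 4.5 mA

Assume active. Base-emitter loop: I_B = (V_BB − V_BE)/(R_B + (β+1)R_E) = (6 − 0.7)/(68 + 81×0.33) = 0.0559 mA.
I_C = β·I_B = 80×0.0559 = 4.48 mA.
V_CE = V_CC − I_C·R_C − I_E·R_E = 8.9 − 4.48×1.2 − 4.53×0.33 = 2.03 V > V_CE(sat), so the active-region assumption holds.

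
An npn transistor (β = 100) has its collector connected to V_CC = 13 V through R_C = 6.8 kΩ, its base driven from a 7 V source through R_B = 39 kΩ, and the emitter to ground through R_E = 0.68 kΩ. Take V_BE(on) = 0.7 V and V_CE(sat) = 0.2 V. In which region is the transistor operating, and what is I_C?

Assume active: I_B = (7 − 0.7)/(39 + 101×0.68) = 0.0585 mA, I_C = β·I_B = 5.85 mA.
Then V_CE = 13 − 5.85×6.8 − 5.91×0.68 = -30.8 V < 0.2 V — the active assumption fails.
Re-solve with V_CE = 0.2 V. KCL at the emitter: V_E/R_E = (V_BB−0.7−V_E)/R_B + (V_CC−0.2−V_E)/R_C, giving V_E = 1.24 V.
I_C = (V_CC − 0.2 − V_E)/R_C = (12.8 − 1.24)/6.8 = 1.7 mA.
Check: I_B = (6.3 − 1.24)/39 = 0.13 mA, and β·I_B = 13 mA > I_C, confirming saturation.

saturation; I_C ≈ 1.7 mA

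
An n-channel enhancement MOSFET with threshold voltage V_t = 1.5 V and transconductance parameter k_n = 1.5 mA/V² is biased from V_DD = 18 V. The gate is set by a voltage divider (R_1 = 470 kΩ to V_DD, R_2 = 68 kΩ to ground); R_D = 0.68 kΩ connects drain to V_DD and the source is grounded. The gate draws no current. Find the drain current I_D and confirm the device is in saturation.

V_G = V_DD·R_2/(R_1+R_2) = 18×68/538 = 2.28 V. With the source grounded, V_GS = V_G = 2.28 V.
Assume saturation: I_D = (k_n/2)(V_GS − V_t)² = (1.5/2)×(2.28 − 1.5)² = 0.75×0.775² = 0.451 mA.
V_DS = V_DD − I_D·R_D = 18 − 0.451×0.68 = 17.7 V.
Saturation requires V_DS ≥ V_GS − V_t = 0.775 V; 17.7 ≥ 0.775 ✓.

I_D ≈ 0.45 mA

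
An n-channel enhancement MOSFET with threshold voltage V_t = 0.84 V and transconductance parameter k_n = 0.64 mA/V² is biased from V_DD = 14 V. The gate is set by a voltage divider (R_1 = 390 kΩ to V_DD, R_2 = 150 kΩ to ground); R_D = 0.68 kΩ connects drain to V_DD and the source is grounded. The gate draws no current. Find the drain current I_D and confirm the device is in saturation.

V_G = V_DD·R_2/(R_1+R_2) = 14×150/540 = 3.89 V. With the source grounded, V_GS = V_G = 3.89 V.
Assume saturation: I_D = (k_n/2)(V_GS − V_t)² = (0.64/2)×(3.89 − 0.84)² = 0.32×3.05² = 2.97 mA.
V_DS = V_DD − I_D·R_D = 14 − 2.97×0.68 = 12 V.
Saturation requires V_DS ≥ V_GS − V_t = 3.05 V; 12 ≥ 3.05 ✓.

I_D ≈ 3 mA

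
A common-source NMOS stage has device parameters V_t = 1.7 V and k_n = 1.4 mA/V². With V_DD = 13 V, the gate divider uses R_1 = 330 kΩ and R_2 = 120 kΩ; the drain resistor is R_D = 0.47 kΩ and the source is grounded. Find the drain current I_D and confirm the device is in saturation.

V_G = V_DD·R_2/(R_1+R_2) = 13×120/450 = 3.47 V. With the source grounded, V_GS = V_G = 3.47 V.
Assume saturation: I_D = (k_n/2)(V_GS − V_t)² = (1.4/2)×(3.47 − 1.7)² = 0.7×1.77² = 2.18 mA.
V_DS = V_DD − I_D·R_D = 13 − 2.18×0.47 = 12 V.
Saturation requires V_DS ≥ V_GS − V_t = 1.77 V; 12 ≥ 1.77 ✓.

I_D ≈ 2.2 mA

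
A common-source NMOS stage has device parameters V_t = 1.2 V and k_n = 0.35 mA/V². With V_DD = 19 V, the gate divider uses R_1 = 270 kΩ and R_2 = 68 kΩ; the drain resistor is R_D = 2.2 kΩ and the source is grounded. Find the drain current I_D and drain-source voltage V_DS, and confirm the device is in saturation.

V_G = V_DD·R_2/(R_1+R_2) = 19×68/338 = 3.82 V. With the source grounded, V_GS = V_G = 3.82 V.
Assume saturation: I_D = (k_n/2)(V_GS − V_t)² = (0.35/2)×(3.82 − 1.2)² = 0.175×2.62² = 1.2 mA.
V_DS = V_DD − I_D·R_D = 19 − 1.2×2.2 = 16.4 V.
Saturation requires V_DS ≥ V_GS − V_t = 2.62 V; 16.4 ≥ 2.62 ✓.

I_D ≈ 1.2 mA, V_DS ≈ 16 V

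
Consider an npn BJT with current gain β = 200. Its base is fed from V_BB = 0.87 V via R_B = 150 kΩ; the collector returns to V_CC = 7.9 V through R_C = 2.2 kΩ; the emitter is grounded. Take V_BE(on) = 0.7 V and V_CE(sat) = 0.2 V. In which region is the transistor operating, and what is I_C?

active; I_C ≈ 0.23 mA

Assume active. Base-emitter loop: I_B = (V_BB − V_BE)/R_B = (0.87 − 0.7)/150 = 0.00113 mA.
I_C = β·I_B = 200×0.00113 = 0.227 mA.
V_CE = V_CC − I_C·R_C = 7.9 − 0.227×2.2 = 7.4 V > V_CE(sat), so the active-region assumption holds.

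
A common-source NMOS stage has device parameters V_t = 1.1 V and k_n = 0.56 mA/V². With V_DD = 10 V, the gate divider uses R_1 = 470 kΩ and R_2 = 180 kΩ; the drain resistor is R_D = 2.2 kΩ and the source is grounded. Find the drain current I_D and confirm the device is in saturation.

I_D ≈ 0.78 mA

V_G = V_DD·R_2/(R_1+R_2) = 10×180/650 = 2.77 V. With the source grounded, V_GS = V_G = 2.77 V.
Assume saturation: I_D = (k_n/2)(V_GS − V_t)² = (0.56/2)×(2.77 − 1.1)² = 0.28×1.67² = 0.78 mA.
V_DS = V_DD − I_D·R_D = 10 − 0.78×2.2 = 8.28 V.
Saturation requires V_DS ≥ V_GS − V_t = 1.67 V; 8.28 ≥ 1.67 ✓.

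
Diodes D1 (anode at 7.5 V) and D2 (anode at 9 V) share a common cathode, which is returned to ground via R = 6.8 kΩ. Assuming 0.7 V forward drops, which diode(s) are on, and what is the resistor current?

Only D2 conducts; I_R ≈ 1.2 mA

Assume both conduct. Then node N would need to be at both 7.5−0.7 = 6.8 V and 9−0.7 = 8.3 V, which is impossible.
Assume only D2 conducts: V_N = 9 − 0.7 = 8.3 V, so I_R = 8.3/6.8 = 1.22 mA.
Check D1: its anode-to-cathode voltage is 7.5 − 8.3 = -0.8 V < 0.7 V, so it is off. The assumption is consistent.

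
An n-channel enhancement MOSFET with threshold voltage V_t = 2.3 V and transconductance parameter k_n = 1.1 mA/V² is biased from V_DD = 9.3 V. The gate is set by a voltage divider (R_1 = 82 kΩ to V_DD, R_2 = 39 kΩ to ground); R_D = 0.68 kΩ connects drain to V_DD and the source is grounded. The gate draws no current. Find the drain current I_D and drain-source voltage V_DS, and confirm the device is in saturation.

V_G = V_DD·R_2/(R_1+R_2) = 9.3×39/121 = 3 V. With the source grounded, V_GS = V_G = 3 V.
Assume saturation: I_D = (k_n/2)(V_GS − V_t)² = (1.1/2)×(3 − 2.3)² = 0.55×0.698² = 0.268 mA.
V_DS = V_DD − I_D·R_D = 9.3 − 0.268×0.68 = 9.12 V.
Saturation requires V_DS ≥ V_GS − V_t = 0.698 V; 9.12 ≥ 0.698 ✓.

I_D ≈ 0.27 mA, V_DS ≈ 9.1 V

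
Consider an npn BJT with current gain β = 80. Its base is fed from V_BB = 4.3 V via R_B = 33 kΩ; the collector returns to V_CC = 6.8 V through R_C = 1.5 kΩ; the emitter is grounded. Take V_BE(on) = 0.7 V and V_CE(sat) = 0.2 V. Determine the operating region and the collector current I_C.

Assume active: I_B = (4.3 − 0.7)/33 = 0.109 mA, giving I_C = β·I_B = 8.73 mA.
But then V_CE = 6.8 − 8.73×1.5 = -6.29 V < V_CE(sat) = 0.2 V — impossible in the active region.
So the transistor is saturated. With V_CE = 0.2 V, I_C = (V_CC − 0.2)/R_C = 6.6/1.5 = 4.4 mA.
Check: β·I_B = 8.73 mA > I_C = 4.4 mA, confirming saturation.

saturation; I_C ≈ 4.4 mA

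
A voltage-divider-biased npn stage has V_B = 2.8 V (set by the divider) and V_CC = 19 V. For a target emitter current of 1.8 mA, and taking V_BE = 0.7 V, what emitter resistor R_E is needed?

R_E ≈ 1.2 kΩ

V_E = V_B − V_BE = 2.8 − 0.7 = 2.1 V.
R_E = V_E / I_E = 2.1 / 1.8 = 1.17 kΩ.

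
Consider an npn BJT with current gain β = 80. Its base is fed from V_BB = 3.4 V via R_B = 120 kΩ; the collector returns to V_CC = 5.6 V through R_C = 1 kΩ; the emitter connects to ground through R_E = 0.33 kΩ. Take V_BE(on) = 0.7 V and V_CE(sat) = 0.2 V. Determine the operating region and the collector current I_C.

active; I_C ≈ 1.5 mA

Assume active. Base-emitter loop: I_B = (V_BB − V_BE)/(R_B + (β+1)R_E) = (3.4 − 0.7)/(120 + 81×0.33) = 0.0184 mA.
I_C = β·I_B = 80×0.0184 = 1.47 mA.
V_CE = V_CC − I_C·R_C − I_E·R_E = 5.6 − 1.47×1 − 1.49×0.33 = 3.64 V > V_CE(sat), so the active-region assumption holds.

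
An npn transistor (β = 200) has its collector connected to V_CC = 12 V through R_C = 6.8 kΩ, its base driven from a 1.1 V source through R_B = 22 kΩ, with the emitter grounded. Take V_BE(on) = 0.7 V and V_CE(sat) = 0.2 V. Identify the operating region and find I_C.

Assume active: I_B = (1.1 − 0.7)/22 = 0.0182 mA, giving I_C = β·I_B = 3.64 mA.
But then V_CE = 12 − 3.64×6.8 = -12.7 V < V_CE(sat) = 0.2 V — impossible in the active region.
So the transistor is saturated. With V_CE = 0.2 V, I_C = (V_CC − 0.2)/R_C = 11.8/6.8 = 1.74 mA.
Check: β·I_B = 3.64 mA > I_C = 1.74 mA, confirming saturation.

saturation; I_C ≈ 1.7 mA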